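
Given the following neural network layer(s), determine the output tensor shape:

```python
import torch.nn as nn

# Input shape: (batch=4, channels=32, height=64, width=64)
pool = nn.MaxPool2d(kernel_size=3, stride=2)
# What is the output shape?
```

Input: (4, 32, 64, 64) -> Output: (4, 32, 31, 31)

Answer: (4, 32, 31, 31)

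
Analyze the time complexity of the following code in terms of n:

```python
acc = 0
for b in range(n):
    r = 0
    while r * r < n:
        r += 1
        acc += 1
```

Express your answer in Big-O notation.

Each loop level contributes: n × √n. Multiplying the contributions gives O(n√n).

Answer: O(n√n)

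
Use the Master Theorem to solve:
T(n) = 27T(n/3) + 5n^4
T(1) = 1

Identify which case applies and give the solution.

a=27, b=3, f(n)=5n^4. log_3(27) = 3. Since c=4 > 3 and the regularity condition holds (27(n/3)^4 = (27/3^4)n^4 with 27/3^4 < 1), Case 3 applies: T(n) = Θ(f(n)) = O(n^4).

Answer: O(n^4) - Case 3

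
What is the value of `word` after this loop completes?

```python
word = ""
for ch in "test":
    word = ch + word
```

Reverse 'test'
`word` takes the values: "" → "t" → "et" → "set" → "tset"

Answer: "tset"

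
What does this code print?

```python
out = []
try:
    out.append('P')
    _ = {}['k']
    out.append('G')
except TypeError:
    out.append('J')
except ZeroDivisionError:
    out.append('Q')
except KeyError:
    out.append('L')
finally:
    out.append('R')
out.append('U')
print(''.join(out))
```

Execution trace: 'P' (try body) → 'L' (except KeyError) → 'R' (finally) → 'U' (after the try/except). Output: PLRU

Answer: PLRU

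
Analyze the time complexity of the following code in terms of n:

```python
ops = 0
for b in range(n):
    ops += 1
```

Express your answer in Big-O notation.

Each loop level contributes: n. Multiplying the contributions gives O(n).

Answer: O(n)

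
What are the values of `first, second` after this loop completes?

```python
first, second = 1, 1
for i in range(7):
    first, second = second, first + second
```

Fibonacci: after 7 iterations
`first, second` takes the values: (1, 1) → (1, 2) → (2, 3) → (3, 5) → (5, 8) → (8, 13) → (13, 21) → (21, 34)

Answer: 21, 34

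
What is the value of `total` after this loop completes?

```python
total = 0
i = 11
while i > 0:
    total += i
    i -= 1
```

Sum 11 down to 1
`total` takes the values: 0 → 11 → 21 → 30 → 38 → 45 → 51 → 56 → 60 → 63 → 65 → 66

Answer: 66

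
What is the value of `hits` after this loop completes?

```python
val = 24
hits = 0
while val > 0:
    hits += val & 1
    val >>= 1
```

Count set bits in 24 (binary: 0b11000)
`hits` takes the values: 0 → 1 → 2

Answer: 2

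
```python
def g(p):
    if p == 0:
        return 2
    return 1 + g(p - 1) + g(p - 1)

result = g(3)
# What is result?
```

g(p) = 1 + 2·g(p-1), g(0)=2. Closed form: (2+1)·2^3 - 1 = 23.

Answer: 23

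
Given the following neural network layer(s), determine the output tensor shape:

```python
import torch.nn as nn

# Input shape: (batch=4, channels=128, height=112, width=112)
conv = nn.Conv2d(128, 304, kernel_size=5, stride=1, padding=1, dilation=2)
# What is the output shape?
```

Input: (4, 128, 112, 112) -> Output: (4, 304, 106, 106)

Answer: (4, 304, 106, 106)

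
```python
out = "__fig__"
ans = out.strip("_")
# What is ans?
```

Trace:
`out = "__fig__"` → out = '__fig__'
`ans = out.strip("_")` → ans = 'fig'
So ans = 'fig'

Answer: 'fig'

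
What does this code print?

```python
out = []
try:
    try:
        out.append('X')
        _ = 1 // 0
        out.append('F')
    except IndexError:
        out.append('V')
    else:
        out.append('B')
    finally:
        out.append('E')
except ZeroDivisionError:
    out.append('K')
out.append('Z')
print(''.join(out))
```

Execution trace: 'X' (try body) → 'E' (finally) → 'K' (outer except ZeroDivisionError) → 'Z' (after the try/except). Output: XEKZ

Answer: XEKZ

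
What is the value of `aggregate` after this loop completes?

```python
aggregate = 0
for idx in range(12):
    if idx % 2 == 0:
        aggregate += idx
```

Sum of even numbers 0 to 11
`aggregate` takes the values: 0 → 2 → 6 → 12 → 20 → 30

Answer: 30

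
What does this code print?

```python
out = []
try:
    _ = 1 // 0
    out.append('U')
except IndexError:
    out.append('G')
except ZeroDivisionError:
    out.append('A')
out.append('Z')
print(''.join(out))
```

Execution trace: 'A' (except ZeroDivisionError) → 'Z' (after the try/except). Output: AZ

Answer: AZ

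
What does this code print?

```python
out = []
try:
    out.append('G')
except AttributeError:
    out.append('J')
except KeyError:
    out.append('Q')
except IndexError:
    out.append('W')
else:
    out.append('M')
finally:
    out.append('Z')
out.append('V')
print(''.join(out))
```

Execution trace: 'G' (try body, no exception) → 'M' (else) → 'Z' (finally) → 'V' (after the try/except). Output: GMZV

Answer: GMZV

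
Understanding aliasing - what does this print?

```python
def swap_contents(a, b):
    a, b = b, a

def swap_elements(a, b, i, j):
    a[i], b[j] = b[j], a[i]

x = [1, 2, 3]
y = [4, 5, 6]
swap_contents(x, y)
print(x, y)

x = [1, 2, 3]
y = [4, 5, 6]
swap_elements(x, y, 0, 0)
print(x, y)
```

Key concept: parameter rebinding vs mutation.
Step by step:
`x = [1, 2, 3]` → x = [1, 2, 3]
`y = [4, 5, 6]` → y = [4, 5, 6]
`swap_contents(x, y)` → no visible change to tracked variables
`print(x, y)` → prints [1, 2, 3] [4, 5, 6]
`x = [1, 2, 3]` → x = [1, 2, 3]
`y = [4, 5, 6]` → y = [4, 5, 6]
`swap_elements(x, y, 0, 0)` → x = [4, 2, 3]; y = [1, 5, 6]
`print(x, y)` → prints [4, 2, 3] [1, 5, 6]

Answer:
[1, 2, 3] [4, 5, 6]
[4, 2, 3] [1, 5, 6]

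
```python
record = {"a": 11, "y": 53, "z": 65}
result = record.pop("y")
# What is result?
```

Trace:
`record = {"a": 11, "y": 53, "z": 65}` → record = {'a': 11, 'y': 53, 'z': 65}
`result = record.pop("y")` → record = {'a': 11, 'z': 65}; result = 53
So result = 53

Answer: 53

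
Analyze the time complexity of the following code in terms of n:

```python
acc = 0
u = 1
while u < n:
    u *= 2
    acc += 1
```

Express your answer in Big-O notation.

Each loop level contributes: log n. Multiplying the contributions gives O(log n).

Answer: O(log n)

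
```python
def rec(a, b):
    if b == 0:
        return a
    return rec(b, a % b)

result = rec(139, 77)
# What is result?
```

rec(139, 77) -> rec(77, 62) -> rec(62, 15) -> rec(15, 2) -> rec(2, 1) -> rec(1, 0) -> 1

Answer: 1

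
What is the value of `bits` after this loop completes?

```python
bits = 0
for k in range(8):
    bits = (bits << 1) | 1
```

Build 8 consecutive 1-bits: 0b11111111
`bits` takes the values: 0 → 1 → 3 → 7 → 15 → 31 → 63 → 127 → 255

Answer: 255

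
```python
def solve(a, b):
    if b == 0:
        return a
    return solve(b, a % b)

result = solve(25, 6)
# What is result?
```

solve(25, 6) -> solve(6, 1) -> solve(1, 0) -> 1

Answer: 1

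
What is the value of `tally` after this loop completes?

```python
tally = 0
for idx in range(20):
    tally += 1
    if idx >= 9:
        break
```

Loop breaks when idx reaches 9, tally is 10
`tally` takes the values: 0 → 1 → 2 → 3 → 4 → 5 → 6 → 7 → 8 → 9 → 10

Answer: 10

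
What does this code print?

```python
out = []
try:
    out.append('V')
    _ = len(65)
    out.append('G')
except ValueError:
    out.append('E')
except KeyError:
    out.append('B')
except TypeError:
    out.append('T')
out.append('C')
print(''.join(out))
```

Execution trace: 'V' (try body) → 'T' (except TypeError) → 'C' (after the try/except). Output: VTC

Answer: VTC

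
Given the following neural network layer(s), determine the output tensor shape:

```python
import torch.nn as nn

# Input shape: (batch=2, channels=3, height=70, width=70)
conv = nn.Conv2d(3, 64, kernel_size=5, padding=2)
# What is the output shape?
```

Input: (2, 3, 70, 70) -> Output: (2, 64, 70, 70)

Answer: (2, 64, 70, 70)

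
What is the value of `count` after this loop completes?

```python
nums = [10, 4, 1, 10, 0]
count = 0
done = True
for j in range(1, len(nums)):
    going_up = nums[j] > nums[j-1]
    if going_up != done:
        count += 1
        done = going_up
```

Count direction changes in [10, 4, 1, 10, 0]
`count` takes the values: 0 → 1 → 2 → 3

Answer: 3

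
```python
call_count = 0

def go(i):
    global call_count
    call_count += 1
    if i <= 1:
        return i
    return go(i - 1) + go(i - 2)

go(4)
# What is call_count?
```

Calls(i) = 1 + Calls(i-1) + Calls(i-2); Calls(0)=Calls(1)=1. For i=4 this gives 9.

Answer: 9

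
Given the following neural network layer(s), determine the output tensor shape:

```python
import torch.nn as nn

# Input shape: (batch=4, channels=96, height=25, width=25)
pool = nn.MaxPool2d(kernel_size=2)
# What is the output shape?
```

Input: (4, 96, 25, 25) -> Output: (4, 96, 12, 12)

Answer: (4, 96, 12, 12)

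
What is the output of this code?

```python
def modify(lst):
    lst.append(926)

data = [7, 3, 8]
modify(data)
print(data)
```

Key concept: function modifies passed list.
Step by step:
`data = [7, 3, 8]` → data = [7, 3, 8]
`modify(data)` → data = [7, 3, 8, 926]
`print(data)` → prints [7, 3, 8, 926]

Answer: [7, 3, 8, 926]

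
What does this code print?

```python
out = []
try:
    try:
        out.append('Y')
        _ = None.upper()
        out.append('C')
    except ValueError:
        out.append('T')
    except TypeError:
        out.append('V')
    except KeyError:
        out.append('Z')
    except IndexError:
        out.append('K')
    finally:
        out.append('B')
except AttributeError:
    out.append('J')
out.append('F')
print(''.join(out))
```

Execution trace: 'Y' (try body) → 'B' (finally) → 'J' (outer except AttributeError) → 'F' (after the try/except). Output: YBJF

Answer: YBJF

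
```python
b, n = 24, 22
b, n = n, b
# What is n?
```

Trace:
`b, n = 24, 22` → b = 24; n = 22
`b, n = n, b` → b = 22; n = 24
So n = 24

Answer: 24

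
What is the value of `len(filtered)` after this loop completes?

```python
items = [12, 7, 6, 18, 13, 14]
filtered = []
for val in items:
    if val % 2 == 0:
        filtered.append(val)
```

Count even numbers in [12, 7, 6, 18, 13, 14]
`filtered` takes the values: [] → [12] → [12, 6] → [12, 6, 18] → [12, 6, 18, 14]
So `len(filtered)` = 4

Answer: 4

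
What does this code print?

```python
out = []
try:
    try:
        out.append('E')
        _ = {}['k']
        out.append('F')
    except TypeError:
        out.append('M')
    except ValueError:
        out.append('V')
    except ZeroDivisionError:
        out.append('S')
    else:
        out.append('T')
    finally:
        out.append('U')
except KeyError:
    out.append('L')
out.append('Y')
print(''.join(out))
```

Execution trace: 'E' (try body) → 'U' (finally) → 'L' (outer except KeyError) → 'Y' (after the try/except). Output: EULY

Answer: EULY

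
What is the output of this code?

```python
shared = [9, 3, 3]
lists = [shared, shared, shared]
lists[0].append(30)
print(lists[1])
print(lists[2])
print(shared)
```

Key concept: list of same reference.
Step by step:
`shared = [9, 3, 3]` → shared = [9, 3, 3]
`lists = [shared, shared, shared]` → lists = [[9, 3, 3], [9, 3, 3], [9, 3, 3]]
`lists[0].append(30)` → shared = [9, 3, 3, 30]; lists = [[9, 3, 3, 30], [9, 3, 3, 30], [9, 3, 3, 30]]
`print(lists[1])` → prints [9, 3, 3, 30]
`print(lists[2])` → prints [9, 3, 3, 30]
`print(shared)` → prints [9, 3, 3, 30]

Answer:
[9, 3, 3, 30]
[9, 3, 3, 30]
[9, 3, 3, 30]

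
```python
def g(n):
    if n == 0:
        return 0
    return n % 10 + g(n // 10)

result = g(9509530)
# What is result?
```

Sum of digits of 9509530: 0 + 3 + 5 + 9 + 0 + 5 + 9 = 31

Answer: 31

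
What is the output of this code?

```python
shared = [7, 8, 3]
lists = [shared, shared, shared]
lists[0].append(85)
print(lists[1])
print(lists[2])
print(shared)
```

Key concept: list of same reference.
Step by step:
`shared = [7, 8, 3]` → shared = [7, 8, 3]
`lists = [shared, shared, shared]` → lists = [[7, 8, 3], [7, 8, 3], [7, 8, 3]]
`lists[0].append(85)` → shared = [7, 8, 3, 85]; lists = [[7, 8, 3, 85], [7, 8, 3, 85], [7, 8, 3, 85]]
`print(lists[1])` → prints [7, 8, 3, 85]
`print(lists[2])` → prints [7, 8, 3, 85]
`print(shared)` → prints [7, 8, 3, 85]

Answer:
[7, 8, 3, 85]
[7, 8, 3, 85]
[7, 8, 3, 85]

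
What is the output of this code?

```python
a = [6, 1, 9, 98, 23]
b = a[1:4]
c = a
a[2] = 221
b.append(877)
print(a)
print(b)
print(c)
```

Key concept: slice vs alias.
Step by step:
`a = [6, 1, 9, 98, 23]` → a = [6, 1, 9, 98, 23]
`b = a[1:4]` → b = [1, 9, 98]
`c = a` → c = [6, 1, 9, 98, 23] (same object as a)
`a[2] = 221` → a = [6, 1, 221, 98, 23] (same object as c); c = [6, 1, 221, 98, 23] (same object as a)
`b.append(877)` → b = [1, 9, 98, 877]
`print(a)` → prints [6, 1, 221, 98, 23]
`print(b)` → prints [1, 9, 98, 877]
`print(c)` → prints [6, 1, 221, 98, 23]

Answer:
[6, 1, 221, 98, 23]
[1, 9, 98, 877]
[6, 1, 221, 98, 23]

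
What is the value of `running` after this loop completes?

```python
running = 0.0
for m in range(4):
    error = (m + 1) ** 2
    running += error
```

Sum of squared losses 1² + 2² + ... + 4²
`running` takes the values: 0.0 → 1.0 → 5.0 → 14.0 → 30.0

Answer: 30.0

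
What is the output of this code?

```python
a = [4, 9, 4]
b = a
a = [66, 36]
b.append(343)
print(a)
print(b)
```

Key concept: rebinding vs mutation: a is rebound to a new list, b still points at the original.
Step by step:
`a = [4, 9, 4]` → a = [4, 9, 4]
`b = a` → b = [4, 9, 4] (same object as a)
`a = [66, 36]` → a = [66, 36]
`b.append(343)` → b = [4, 9, 4, 343]
`print(a)` → prints [66, 36]
`print(b)` → prints [4, 9, 4, 343]

Answer:
[66, 36]
[4, 9, 4, 343]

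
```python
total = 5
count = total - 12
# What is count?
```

Trace:
`total = 5` → total = 5
`count = total - 12` → count = -7
So count = -7

Answer: -7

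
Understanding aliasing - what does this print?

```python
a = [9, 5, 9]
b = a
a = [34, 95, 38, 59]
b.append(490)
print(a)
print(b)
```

Key concept: rebinding vs mutation: a is rebound to a new list, b still points at the original.
Step by step:
`a = [9, 5, 9]` → a = [9, 5, 9]
`b = a` → b = [9, 5, 9] (same object as a)
`a = [34, 95, 38, 59]` → a = [34, 95, 38, 59]
`b.append(490)` → b = [9, 5, 9, 490]
`print(a)` → prints [34, 95, 38, 59]
`print(b)` → prints [9, 5, 9, 490]

Answer:
[34, 95, 38, 59]
[9, 5, 9, 490]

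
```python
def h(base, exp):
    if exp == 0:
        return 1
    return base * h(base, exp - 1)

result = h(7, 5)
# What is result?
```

h(7, 5) = 7 * 7 * 7 * 7 * 7 = 16807

Answer: 16807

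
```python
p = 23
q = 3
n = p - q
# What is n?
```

Trace:
`p = 23` → p = 23
`q = 3` → q = 3
`n = p - q` → n = 20
So n = 20

Answer: 20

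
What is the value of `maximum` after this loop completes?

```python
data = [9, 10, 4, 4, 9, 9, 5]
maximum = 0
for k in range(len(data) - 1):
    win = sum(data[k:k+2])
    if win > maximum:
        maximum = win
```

Max sum of 2-element window in [9, 10, 4, 4, 9, 9, 5]
`maximum` takes the values: 0 → 19

Answer: 19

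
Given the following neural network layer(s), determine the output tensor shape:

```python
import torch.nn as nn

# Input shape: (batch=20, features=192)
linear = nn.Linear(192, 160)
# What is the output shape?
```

Input: (20, 192) -> Output: (20, 160)

Answer: (20, 160)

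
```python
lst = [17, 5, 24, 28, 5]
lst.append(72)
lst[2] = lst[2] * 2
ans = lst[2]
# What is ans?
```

Trace:
`lst = [17, 5, 24, 28, 5]` → lst = [17, 5, 24, 28, 5]
`lst.append(72)` → lst = [17, 5, 24, 28, 5, 72]
`lst[2] = lst[2] * 2` → lst = [17, 5, 48, 28, 5, 72]
`ans = lst[2]` → ans = 48
So ans = 48

Answer: 48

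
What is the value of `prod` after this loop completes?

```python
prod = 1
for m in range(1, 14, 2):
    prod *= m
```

Product of 1, 3, 5, ... up to 13
`prod` takes the values: 1 → 3 → 15 → 105 → 945 → 10395 → 135135

Answer: 135135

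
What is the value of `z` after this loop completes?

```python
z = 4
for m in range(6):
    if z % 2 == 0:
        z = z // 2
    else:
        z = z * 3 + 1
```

Collatz-style transformation from 4
`z` takes the values: 4 → 2 → 1 → 4 → 2 → 1 → 4

Answer: 4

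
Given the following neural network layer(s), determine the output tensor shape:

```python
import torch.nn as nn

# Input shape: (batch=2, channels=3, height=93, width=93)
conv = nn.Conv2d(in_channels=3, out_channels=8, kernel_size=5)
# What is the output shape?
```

Input: (2, 3, 93, 93) -> Output: (2, 8, 89, 89)

Answer: (2, 8, 89, 89)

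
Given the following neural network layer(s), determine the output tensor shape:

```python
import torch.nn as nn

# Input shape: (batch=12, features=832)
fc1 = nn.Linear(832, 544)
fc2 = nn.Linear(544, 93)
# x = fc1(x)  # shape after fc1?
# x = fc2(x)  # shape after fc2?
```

Input: (12, 832) -> after fc1: (12, 544) -> Output: (12, 93)

Answer: (12, 93)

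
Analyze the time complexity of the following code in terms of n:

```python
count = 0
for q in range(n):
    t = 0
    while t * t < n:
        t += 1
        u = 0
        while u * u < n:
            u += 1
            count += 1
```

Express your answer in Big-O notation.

Each loop level contributes: n × √n × √n. Multiplying the contributions gives O(n^2).

Answer: O(n^2)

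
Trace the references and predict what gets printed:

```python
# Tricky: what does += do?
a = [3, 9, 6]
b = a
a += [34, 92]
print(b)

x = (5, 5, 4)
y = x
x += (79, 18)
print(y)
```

Key concept: += behavior differs for mutable vs immutable.
Step by step:
`a = [3, 9, 6]` → a = [3, 9, 6]
`b = a` → b = [3, 9, 6] (same object as a)
`a += [34, 92]` → a = [3, 9, 6, 34, 92] (same object as b); b = [3, 9, 6, 34, 92] (same object as a)
`print(b)` → prints [3, 9, 6, 34, 92]
`x = (5, 5, 4)` → x = (5, 5, 4)
`y = x` → y = (5, 5, 4)
`x += (79, 18)` → x = (5, 5, 4, 79, 18)
`print(y)` → prints (5, 5, 4)

Answer:
[3, 9, 6, 34, 92]
(5, 5, 4)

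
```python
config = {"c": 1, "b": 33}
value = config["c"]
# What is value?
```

Trace:
`config = {"c": 1, "b": 33}` → config = {'c': 1, 'b': 33}
`value = config["c"]` → value = 1
So value = 1

Answer: 1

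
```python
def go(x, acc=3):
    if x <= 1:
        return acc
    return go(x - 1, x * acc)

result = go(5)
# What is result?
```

Accumulator trace (n, acc): (5, 3) -> (4, 15) -> (3, 60) -> (2, 180) -> (1, 360) -> return 360

Answer: 360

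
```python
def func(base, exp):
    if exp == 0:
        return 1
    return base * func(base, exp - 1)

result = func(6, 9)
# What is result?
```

func(6, 9) = 6 * 6 * 6 * 6 * 6 * 6 * 6 * 6 * 6 = 10077696

Answer: 10077696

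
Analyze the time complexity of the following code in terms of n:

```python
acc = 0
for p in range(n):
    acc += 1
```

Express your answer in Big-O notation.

Each loop level contributes: n. Multiplying the contributions gives O(n).

Answer: O(n)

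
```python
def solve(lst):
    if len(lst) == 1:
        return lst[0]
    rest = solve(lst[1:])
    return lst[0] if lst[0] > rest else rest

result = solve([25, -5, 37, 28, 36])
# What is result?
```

Recursive max over [25, -5, 37, 28, 36] = 37

Answer: 37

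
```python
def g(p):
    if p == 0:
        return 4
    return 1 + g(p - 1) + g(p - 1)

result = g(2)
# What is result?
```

g(p) = 1 + 2·g(p-1), g(0)=4. Closed form: (4+1)·2^2 - 1 = 19.

Answer: 19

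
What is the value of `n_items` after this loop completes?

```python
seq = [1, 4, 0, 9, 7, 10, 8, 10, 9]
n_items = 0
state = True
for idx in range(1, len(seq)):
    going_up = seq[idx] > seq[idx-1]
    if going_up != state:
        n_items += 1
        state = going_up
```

Count direction changes in [1, 4, 0, 9, 7, 10, 8, 10, 9]
`n_items` takes the values: 0 → 1 → 2 → 3 → 4 → 5 → 6 → 7

Answer: 7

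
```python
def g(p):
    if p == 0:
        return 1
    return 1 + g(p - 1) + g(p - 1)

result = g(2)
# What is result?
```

g(p) = 1 + 2·g(p-1), g(0)=1. Closed form: (1+1)·2^2 - 1 = 7.

Answer: 7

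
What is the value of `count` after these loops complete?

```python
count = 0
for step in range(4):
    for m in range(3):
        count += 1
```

4 * 3 = 12
`count` takes the values: 0 → 1 → 2 → 3 → 4 → 5 → 6 → 7 → 8 → 9 → 10 → 11 → 12

Answer: 12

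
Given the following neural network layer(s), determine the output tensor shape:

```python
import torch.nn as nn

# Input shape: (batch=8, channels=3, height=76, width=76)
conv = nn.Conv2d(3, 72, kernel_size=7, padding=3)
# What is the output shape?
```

Input: (8, 3, 76, 76) -> Output: (8, 72, 76, 76)

Answer: (8, 72, 76, 76)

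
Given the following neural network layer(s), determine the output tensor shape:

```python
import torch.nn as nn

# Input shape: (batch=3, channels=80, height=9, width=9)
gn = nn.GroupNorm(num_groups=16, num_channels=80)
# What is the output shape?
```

Input: (3, 80, 9, 9) -> Output: (3, 80, 9, 9)

Answer: (3, 80, 9, 9)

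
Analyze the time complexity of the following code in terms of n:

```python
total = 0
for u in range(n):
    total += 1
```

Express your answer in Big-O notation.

Each loop level contributes: n. Multiplying the contributions gives O(n).

Answer: O(n)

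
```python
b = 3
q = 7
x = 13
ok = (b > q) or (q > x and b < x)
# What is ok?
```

Trace:
`b = 3` → b = 3
`q = 7` → q = 7
`x = 13` → x = 13
`ok = (b > q) or (q > x and b < x)` → ok = False
So ok = False

Answer: False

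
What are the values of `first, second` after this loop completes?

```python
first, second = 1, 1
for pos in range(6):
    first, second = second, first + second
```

Fibonacci: after 6 iterations
`first, second` takes the values: (1, 1) → (1, 2) → (2, 3) → (3, 5) → (5, 8) → (8, 13) → (13, 21)

Answer: 13, 21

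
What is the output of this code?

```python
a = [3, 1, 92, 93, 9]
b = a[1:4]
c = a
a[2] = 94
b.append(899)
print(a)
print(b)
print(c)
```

Key concept: slice vs alias.
Step by step:
`a = [3, 1, 92, 93, 9]` → a = [3, 1, 92, 93, 9]
`b = a[1:4]` → b = [1, 92, 93]
`c = a` → c = [3, 1, 92, 93, 9] (same object as a)
`a[2] = 94` → a = [3, 1, 94, 93, 9] (same object as c); c = [3, 1, 94, 93, 9] (same object as a)
`b.append(899)` → b = [1, 92, 93, 899]
`print(a)` → prints [3, 1, 94, 93, 9]
`print(b)` → prints [1, 92, 93, 899]
`print(c)` → prints [3, 1, 94, 93, 9]

Answer:
[3, 1, 94, 93, 9]
[1, 92, 93, 899]
[3, 1, 94, 93, 9]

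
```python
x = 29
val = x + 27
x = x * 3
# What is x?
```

Trace:
`x = 29` → x = 29
`val = x + 27` → val = 56
`x = x * 3` → x = 87
So x = 87

Answer: 87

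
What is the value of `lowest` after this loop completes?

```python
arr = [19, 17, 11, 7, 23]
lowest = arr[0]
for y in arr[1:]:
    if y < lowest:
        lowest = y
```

Minimum of [19, 17, 11, 7, 23]
`lowest` takes the values: 19 → 17 → 11 → 7

Answer: 7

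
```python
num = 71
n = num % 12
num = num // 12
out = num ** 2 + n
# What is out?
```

Trace:
`num = 71` → num = 71
`n = num % 12` → n = 11
`num = num // 12` → num = 5
`out = num ** 2 + n` → out = 36
So out = 36

Answer: 36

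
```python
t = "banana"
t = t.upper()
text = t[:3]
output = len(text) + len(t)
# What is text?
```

Trace:
`t = "banana"` → t = 'banana'
`t = t.upper()` → t = 'BANANA'
`text = t[:3]` → text = 'BAN'
`output = len(text) + len(t)` → output = 9
So text = 'BAN'

Answer: 'BAN'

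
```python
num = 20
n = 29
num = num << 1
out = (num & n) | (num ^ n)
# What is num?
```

Trace:
`num = 20` → num = 20
`n = 29` → n = 29
`num = num << 1` → num = 40
`out = (num & n) | (num ^ n)` → out = 61
So num = 40

Answer: 40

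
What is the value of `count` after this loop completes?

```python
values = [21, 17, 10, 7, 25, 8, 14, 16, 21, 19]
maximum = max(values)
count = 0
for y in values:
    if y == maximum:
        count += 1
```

Count of max value 25 in [21, 17, 10, 7, 25, 8, 14, 16, 21, 19]
`count` takes the values: 0 → 1

Answer: 1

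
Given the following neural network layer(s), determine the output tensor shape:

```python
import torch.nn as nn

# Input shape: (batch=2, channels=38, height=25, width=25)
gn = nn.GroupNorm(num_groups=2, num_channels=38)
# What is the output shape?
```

Input: (2, 38, 25, 25) -> Output: (2, 38, 25, 25)

Answer: (2, 38, 25, 25)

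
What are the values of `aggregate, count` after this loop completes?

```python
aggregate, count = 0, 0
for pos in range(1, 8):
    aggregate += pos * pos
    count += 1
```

Sum of squares and count
`aggregate, count` takes the values: (0, 0) → (1, 0) → (1, 1) → (5, 1) → (5, 2) → (14, 2) → (14, 3) → (30, 3) → (30, 4) → (55, 4) → (55, 5) → (91, 5) → (91, 6) → (140, 6) → (140, 7)

Answer: 140, 7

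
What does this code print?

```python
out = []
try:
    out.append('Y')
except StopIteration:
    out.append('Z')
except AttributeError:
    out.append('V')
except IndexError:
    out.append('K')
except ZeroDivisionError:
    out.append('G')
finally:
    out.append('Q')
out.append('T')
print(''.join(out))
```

Execution trace: 'Y' (try body, no exception) → 'Q' (finally) → 'T' (after the try/except). Output: YQT

Answer: YQT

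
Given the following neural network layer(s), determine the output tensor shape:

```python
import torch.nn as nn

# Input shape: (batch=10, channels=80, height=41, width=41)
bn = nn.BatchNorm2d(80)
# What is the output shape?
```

Input: (10, 80, 41, 41) -> Output: (10, 80, 41, 41)

Answer: (10, 80, 41, 41)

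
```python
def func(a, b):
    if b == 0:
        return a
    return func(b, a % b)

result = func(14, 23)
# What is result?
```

func(14, 23) -> func(23, 14) -> func(14, 9) -> func(9, 5) -> func(5, 4) -> func(4, 1) -> func(1, 0) -> 1

Answer: 1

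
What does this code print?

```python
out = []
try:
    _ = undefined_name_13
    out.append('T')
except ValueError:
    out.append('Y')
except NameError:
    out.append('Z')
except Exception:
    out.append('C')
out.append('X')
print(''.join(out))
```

Execution trace: 'Z' (except NameError) → 'X' (after the try/except). Output: ZX

Answer: ZX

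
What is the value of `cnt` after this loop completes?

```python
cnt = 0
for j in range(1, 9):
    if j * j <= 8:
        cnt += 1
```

Count numbers where j² ≤ 8
`cnt` takes the values: 0 → 1 → 2

Answer: 2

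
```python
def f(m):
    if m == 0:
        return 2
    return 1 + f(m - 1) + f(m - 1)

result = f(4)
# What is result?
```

f(m) = 1 + 2·f(m-1), f(0)=2. Closed form: (2+1)·2^4 - 1 = 47.

Answer: 47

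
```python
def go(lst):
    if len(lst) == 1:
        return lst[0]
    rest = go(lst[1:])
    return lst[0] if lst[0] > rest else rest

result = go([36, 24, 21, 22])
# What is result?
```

Recursive max over [36, 24, 21, 22] = 36

Answer: 36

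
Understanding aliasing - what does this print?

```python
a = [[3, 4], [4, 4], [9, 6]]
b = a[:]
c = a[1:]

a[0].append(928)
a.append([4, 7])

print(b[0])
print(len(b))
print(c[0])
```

Key concept: slice with nested mutation.
Step by step:
`a = [[3, 4], [4, 4], [9, 6]]` → a = [[3, 4], [4, 4], [9, 6]]
`b = a[:]` → b = [[3, 4], [4, 4], [9, 6]]
`c = a[1:]` → c = [[4, 4], [9, 6]]
`a[0].append(928)` → a = [[3, 4, 928], [4, 4], [9, 6]]; b = [[3, 4, 928], [4, 4], [9, 6]]
`a.append([4, 7])` → a = [[3, 4, 928], [4, 4], [9, 6], [4, 7]]
`print(b[0])` → prints [3, 4, 928]
`print(len(b))` → prints 3
`print(c[0])` → prints [4, 4]

Answer:
[3, 4, 928]
3
[4, 4]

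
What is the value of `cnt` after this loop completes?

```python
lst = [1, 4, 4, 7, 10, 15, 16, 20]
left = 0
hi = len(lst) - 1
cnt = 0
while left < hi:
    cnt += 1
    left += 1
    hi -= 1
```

Iterations until pointers meet (list length 8)
`cnt` takes the values: 0 → 1 → 2 → 3 → 4

Answer: 4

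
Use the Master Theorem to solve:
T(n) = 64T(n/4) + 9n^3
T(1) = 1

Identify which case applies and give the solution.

a=64, b=4, f(n)=9n^3. log_4(64) = 3. Since c=3 = 3, Case 2 applies: T(n) = Θ(n^log_b(a) · log n) = O(n^3 log n).

Answer: O(n^3 log n) - Case 2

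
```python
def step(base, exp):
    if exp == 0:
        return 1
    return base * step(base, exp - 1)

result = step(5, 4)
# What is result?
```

step(5, 4) = 5 * 5 * 5 * 5 = 625

Answer: 625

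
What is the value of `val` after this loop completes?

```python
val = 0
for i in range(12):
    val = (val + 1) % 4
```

Increment mod 4, 12 times = 0
`val` takes the values: 0 → 1 → 2 → 3 → 0 → 1 → 2 → 3 → 0 → 1 → 2 → 3 → 0

Answer: 0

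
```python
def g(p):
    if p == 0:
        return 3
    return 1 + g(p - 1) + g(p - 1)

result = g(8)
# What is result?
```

g(p) = 1 + 2·g(p-1), g(0)=3. Closed form: (3+1)·2^8 - 1 = 1023.

Answer: 1023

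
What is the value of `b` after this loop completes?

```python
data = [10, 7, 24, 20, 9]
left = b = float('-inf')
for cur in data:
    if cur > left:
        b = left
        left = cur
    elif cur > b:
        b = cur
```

Second largest (with repeats) in [10, 7, 24, 20, 9]
`b` takes the values: -inf → 7 → 10 → 20

Answer: 20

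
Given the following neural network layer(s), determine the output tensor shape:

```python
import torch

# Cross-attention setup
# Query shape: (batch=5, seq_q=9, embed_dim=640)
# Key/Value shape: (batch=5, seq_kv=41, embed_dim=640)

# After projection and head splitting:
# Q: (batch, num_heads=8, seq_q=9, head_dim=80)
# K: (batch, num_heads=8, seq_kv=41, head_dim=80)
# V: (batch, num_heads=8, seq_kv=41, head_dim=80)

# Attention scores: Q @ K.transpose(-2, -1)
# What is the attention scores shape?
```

Input: (5, 9, 640) -> Output: (5, 8, 9, 41)

Answer: (5, 8, 9, 41)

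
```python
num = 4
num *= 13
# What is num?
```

Trace:
`num = 4` → num = 4
`num *= 13` → num = 52
So num = 52

Answer: 52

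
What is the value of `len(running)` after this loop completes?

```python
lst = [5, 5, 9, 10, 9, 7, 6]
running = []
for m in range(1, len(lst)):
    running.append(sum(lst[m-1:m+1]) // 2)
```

Number of 2-element averages
`running` takes the values: [] → [5] → [5, 7] → [5, 7, 9] → [5, 7, 9, 9] → [5, 7, 9, 9, 8] → [5, 7, 9, 9, 8, 6]
So `len(running)` = 6

Answer: 6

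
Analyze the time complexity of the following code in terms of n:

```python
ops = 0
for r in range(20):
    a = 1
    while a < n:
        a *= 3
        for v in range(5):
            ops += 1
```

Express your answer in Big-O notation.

Each loop level contributes: 1 × log n × 1. Multiplying the contributions gives O(log n).

Answer: O(log n)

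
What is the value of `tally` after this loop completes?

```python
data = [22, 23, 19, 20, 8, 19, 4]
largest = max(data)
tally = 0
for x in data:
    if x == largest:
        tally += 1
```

Count of max value 23 in [22, 23, 19, 20, 8, 19, 4]
`tally` takes the values: 0 → 1

Answer: 1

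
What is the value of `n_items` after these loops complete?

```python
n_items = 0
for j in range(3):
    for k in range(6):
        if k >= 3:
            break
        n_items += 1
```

Inner breaks at 3, outer runs 3 times
`n_items` takes the values: 0 → 1 → 2 → 3 → 4 → 5 → 6 → 7 → 8 → 9

Answer: 9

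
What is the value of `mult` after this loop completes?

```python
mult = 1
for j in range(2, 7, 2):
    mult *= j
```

Product of even numbers 2 to 6
`mult` takes the values: 1 → 2 → 8 → 48

Answer: 48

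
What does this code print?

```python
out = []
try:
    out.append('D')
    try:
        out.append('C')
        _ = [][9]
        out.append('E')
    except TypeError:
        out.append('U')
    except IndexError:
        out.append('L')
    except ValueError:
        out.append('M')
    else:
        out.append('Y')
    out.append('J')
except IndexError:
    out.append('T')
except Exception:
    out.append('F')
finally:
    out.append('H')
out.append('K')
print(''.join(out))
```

Execution trace: 'D' (try body) → 'C' (inner try body) → 'L' (inner except IndexError) → 'J' (try body, no exception) → 'H' (finally) → 'K' (after the try/except). Output: DCLJHK

Answer: DCLJHK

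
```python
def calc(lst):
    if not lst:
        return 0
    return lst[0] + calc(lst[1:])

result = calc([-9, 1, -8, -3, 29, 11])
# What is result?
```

(-9) + 1 + (-8) + (-3) + 29 + 11 + 0 = 21

Answer: 21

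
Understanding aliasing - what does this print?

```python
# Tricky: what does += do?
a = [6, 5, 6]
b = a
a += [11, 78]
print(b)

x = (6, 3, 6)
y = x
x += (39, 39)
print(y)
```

Key concept: += behavior differs for mutable vs immutable.
Step by step:
`a = [6, 5, 6]` → a = [6, 5, 6]
`b = a` → b = [6, 5, 6] (same object as a)
`a += [11, 78]` → a = [6, 5, 6, 11, 78] (same object as b); b = [6, 5, 6, 11, 78] (same object as a)
`print(b)` → prints [6, 5, 6, 11, 78]
`x = (6, 3, 6)` → x = (6, 3, 6)
`y = x` → y = (6, 3, 6)
`x += (39, 39)` → x = (6, 3, 6, 39, 39)
`print(y)` → prints (6, 3, 6)

Answer:
[6, 5, 6, 11, 78]
(6, 3, 6)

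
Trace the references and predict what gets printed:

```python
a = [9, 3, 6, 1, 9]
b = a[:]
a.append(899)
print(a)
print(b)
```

Key concept: slice [:] creates copy.
Step by step:
`a = [9, 3, 6, 1, 9]` → a = [9, 3, 6, 1, 9]
`b = a[:]` → b = [9, 3, 6, 1, 9]
`a.append(899)` → a = [9, 3, 6, 1, 9, 899]
`print(a)` → prints [9, 3, 6, 1, 9, 899]
`print(b)` → prints [9, 3, 6, 1, 9]

Answer:
[9, 3, 6, 1, 9, 899]
[9, 3, 6, 1, 9]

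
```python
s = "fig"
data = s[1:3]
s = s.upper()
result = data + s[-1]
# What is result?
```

Trace:
`s = "fig"` → s = 'fig'
`data = s[1:3]` → data = 'ig'
`s = s.upper()` → s = 'FIG'
`result = data + s[-1]` → result = 'igG'
So result = 'igG'

Answer: 'igG'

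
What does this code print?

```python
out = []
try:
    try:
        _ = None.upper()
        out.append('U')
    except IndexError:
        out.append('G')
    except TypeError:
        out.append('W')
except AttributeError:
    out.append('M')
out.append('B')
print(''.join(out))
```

Execution trace: 'M' (outer except AttributeError) → 'B' (after the try/except). Output: MB

Answer: MB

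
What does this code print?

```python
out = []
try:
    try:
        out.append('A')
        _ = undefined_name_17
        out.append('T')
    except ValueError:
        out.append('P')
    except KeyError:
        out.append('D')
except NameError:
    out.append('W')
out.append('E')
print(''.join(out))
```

Execution trace: 'A' (try body) → 'W' (outer except NameError) → 'E' (after the try/except). Output: AWE

Answer: AWE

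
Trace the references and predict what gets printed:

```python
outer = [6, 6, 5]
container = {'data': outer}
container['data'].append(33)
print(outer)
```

Key concept: dict holds reference to list.
Step by step:
`outer = [6, 6, 5]` → outer = [6, 6, 5]
`container = {'data': outer}` → container = {'data': [6, 6, 5]}
`container['data'].append(33)` → outer = [6, 6, 5, 33]; container = {'data': [6, 6, 5, 33]}
`print(outer)` → prints [6, 6, 5, 33]

Answer: [6, 6, 5, 33]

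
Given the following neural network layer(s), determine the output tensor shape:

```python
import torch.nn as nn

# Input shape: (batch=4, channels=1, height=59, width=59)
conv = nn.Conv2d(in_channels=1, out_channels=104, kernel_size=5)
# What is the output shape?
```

Input: (4, 1, 59, 59) -> Output: (4, 104, 55, 55)

Answer: (4, 104, 55, 55)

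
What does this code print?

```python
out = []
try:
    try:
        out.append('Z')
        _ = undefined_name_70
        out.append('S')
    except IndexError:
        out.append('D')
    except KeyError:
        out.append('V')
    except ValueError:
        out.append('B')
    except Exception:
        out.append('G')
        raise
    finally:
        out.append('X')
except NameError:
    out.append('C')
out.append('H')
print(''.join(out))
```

Execution trace: 'Z' (inner try body) → 'G' (inner except Exception) → 'X' (inner finally) → 'C' (outer except NameError) → 'H' (after the try/except). Output: ZGXCH

Answer: ZGXCH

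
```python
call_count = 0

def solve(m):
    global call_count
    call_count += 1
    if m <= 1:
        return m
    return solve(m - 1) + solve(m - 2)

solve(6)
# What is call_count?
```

Calls(m) = 1 + Calls(m-1) + Calls(m-2); Calls(0)=Calls(1)=1. For m=6 this gives 25.

Answer: 25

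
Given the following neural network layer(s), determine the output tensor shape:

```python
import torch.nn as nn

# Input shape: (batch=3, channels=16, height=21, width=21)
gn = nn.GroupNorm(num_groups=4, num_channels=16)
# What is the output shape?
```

Input: (3, 16, 21, 21) -> Output: (3, 16, 21, 21)

Answer: (3, 16, 21, 21)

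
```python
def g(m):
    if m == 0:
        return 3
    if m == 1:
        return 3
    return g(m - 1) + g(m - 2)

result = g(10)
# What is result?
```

Build up from base cases: g(0)=3, g(1)=3, g(2)=6, g(3)=9, g(4)=15, g(5)=24, g(6)=39, ..., g(10)=267

Answer: 267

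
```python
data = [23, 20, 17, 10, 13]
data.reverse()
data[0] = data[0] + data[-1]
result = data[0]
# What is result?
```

Trace:
`data = [23, 20, 17, 10, 13]` → data = [23, 20, 17, 10, 13]
`data.reverse()` → data = [13, 10, 17, 20, 23]
`data[0] = data[0] + data[-1]` → data = [36, 10, 17, 20, 23]
`result = data[0]` → result = 36
So result = 36

Answer: 36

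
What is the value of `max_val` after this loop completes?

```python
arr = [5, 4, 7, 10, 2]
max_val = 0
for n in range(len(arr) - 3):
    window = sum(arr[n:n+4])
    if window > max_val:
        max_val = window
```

Max sum of 4-element window in [5, 4, 7, 10, 2]
`max_val` takes the values: 0 → 26

Answer: 26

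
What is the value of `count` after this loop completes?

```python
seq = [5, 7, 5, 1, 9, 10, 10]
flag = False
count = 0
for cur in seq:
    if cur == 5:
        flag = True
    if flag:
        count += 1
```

Count elements after first 5 in [5, 7, 5, 1, 9, 10, 10]
`count` takes the values: 0 → 1 → 2 → 3 → 4 → 5 → 6 → 7

Answer: 7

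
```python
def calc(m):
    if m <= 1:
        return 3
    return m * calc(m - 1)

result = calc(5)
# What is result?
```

calc(5) = 5 * 4 * 3 * 2 * 3 = 360

Answer: 360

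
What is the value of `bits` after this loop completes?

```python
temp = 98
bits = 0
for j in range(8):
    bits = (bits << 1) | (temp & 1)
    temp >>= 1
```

Reverse lowest 8 bits of 98
`bits` takes the values: 0 → 1 → 2 → 4 → 8 → 17 → 35 → 70

Answer: 70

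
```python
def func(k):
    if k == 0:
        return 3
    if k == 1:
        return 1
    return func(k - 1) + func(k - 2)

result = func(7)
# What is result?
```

Build up from base cases: func(0)=3, func(1)=1, func(2)=4, func(3)=5, func(4)=9, func(5)=14, func(6)=23, ..., func(7)=37

Answer: 37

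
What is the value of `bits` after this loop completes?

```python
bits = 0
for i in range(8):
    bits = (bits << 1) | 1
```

Build 8 consecutive 1-bits: 0b11111111
`bits` takes the values: 0 → 1 → 3 → 7 → 15 → 31 → 63 → 127 → 255

Answer: 255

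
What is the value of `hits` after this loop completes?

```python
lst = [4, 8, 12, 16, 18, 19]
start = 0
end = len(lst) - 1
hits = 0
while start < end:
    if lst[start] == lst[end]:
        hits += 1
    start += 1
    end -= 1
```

Count matching pairs from ends
`hits` takes the values: 0

Answer: 0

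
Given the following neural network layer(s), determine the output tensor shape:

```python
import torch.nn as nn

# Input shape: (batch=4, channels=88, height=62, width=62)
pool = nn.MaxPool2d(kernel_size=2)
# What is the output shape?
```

Input: (4, 88, 62, 62) -> Output: (4, 88, 31, 31)

Answer: (4, 88, 31, 31)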